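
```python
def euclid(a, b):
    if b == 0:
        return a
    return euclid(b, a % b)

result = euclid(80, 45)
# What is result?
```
Call trace:
euclid(a=80, b=45)
  euclid(a=45, b=35)
    euclid(a=35, b=10)
      euclid(a=10, b=5)
        euclid(a=5, b=0)
        -> return 5
      -> return 5
    -> return 5
  -> return 5
-> return 5

Final answer: 5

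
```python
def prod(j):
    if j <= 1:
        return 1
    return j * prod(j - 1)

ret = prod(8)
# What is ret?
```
Call trace:
prod(j=8)
  prod(j=7)
    prod(j=6)
      prod(j=5)
        prod(j=4)
          prod(j=3)
            prod(j=2)
              prod(j=1)
              -> return 1
            -> return 2
          -> return 6
        -> return 24
      -> return 120
    -> return 720
  -> return 5040
-> return 40320

Final answer: 40320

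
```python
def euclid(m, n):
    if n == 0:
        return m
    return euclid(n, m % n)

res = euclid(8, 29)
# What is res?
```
Call trace:
euclid(m=8, n=29)
  euclid(m=29, n=8)
    euclid(m=8, n=5)
      euclid(m=5, n=3)
        euclid(m=3, n=2)
          euclid(m=2, n=1)
            euclid(m=1, n=0)
            -> return 1
          -> return 1
        -> return 1
      -> return 1
    -> return 1
  -> return 1
-> return 1

Final answer: 1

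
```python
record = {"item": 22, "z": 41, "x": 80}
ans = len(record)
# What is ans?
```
Trace:
  record={'item': 22, 'z': 41, 'x': 80}
  record={'item': 22, 'z': 41, 'x': 80}, ans=3

Final answer: 3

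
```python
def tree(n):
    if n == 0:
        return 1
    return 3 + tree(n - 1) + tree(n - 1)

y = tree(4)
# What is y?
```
Call trace (a repeated sub-call is expanded the first time; later identical calls just restate its return value):
tree(n=4)
  tree(n=3)
    tree(n=2)
      tree(n=1)
        tree(n=0)
        -> return 1
        tree(n=0)
        -> return 1
      -> return 5
      tree(n=1) -> return 5  (same call as traced above)
    -> return 13
    tree(n=2) -> return 13  (same call as traced above)
  -> return 29
  tree(n=3) -> return 29  (same call as traced above)
-> return 61

Final answer: 61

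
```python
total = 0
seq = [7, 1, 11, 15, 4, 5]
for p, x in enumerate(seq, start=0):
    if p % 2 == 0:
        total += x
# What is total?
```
Trace:
  total=0
  total=7, p=0, x=7
  total=7, p=1, x=1
  total=18, p=2, x=11
  total=18, p=3, x=15
  total=22, p=4, x=4
  total=22, p=5, x=5

Final answer: 22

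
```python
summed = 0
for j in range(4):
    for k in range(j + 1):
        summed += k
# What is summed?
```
Trace:
  summed=0
  summed=0, j=0, k=0
  summed=0, j=1, k=0
  summed=1, j=1, k=1
  summed=1, j=2, k=0
  summed=2, j=2, k=1
  summed=4, j=2, k=2
  summed=4, j=3, k=0
  summed=5, j=3, k=1
  summed=7, j=3, k=2
  summed=10, j=3, k=3

Final answer: 10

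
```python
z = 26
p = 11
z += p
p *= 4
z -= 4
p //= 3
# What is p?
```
Trace:
  z=26
  z=26, p=11
  z=37, p=11
  z=37, p=44
  z=33, p=44
  z=33, p=14

Final answer: 14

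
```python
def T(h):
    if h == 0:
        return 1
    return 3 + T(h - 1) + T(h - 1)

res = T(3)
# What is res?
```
Call trace (a repeated sub-call is expanded the first time; later identical calls just restate its return value):
T(h=3)
  T(h=2)
    T(h=1)
      T(h=0)
      -> return 1
      T(h=0)
      -> return 1
    -> return 5
    T(h=1) -> return 5  (same call as traced above)
  -> return 13
  T(h=2) -> return 13  (same call as traced above)
-> return 29

Final answer: 29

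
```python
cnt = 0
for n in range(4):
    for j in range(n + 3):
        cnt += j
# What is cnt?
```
Trace:
  cnt=0
  cnt=0, n=0, j=0
  cnt=1, n=0, j=1
  cnt=3, n=0, j=2
  cnt=3, n=1, j=0
  cnt=4, n=1, j=1
  cnt=6, n=1, j=2
  cnt=9, n=1, j=3
  cnt=9, n=2, j=0
  cnt=10, n=2, j=1
  cnt=12, n=2, j=2
  cnt=15, n=2, j=3
  cnt=19, n=2, j=4
  cnt=19, n=3, j=0
  cnt=20, n=3, j=1
  cnt=22, n=3, j=2
  cnt=25, n=3, j=3
  cnt=29, n=3, j=4
  cnt=34, n=3, j=5

Final answer: 34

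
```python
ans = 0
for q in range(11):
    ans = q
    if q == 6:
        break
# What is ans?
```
Trace:
  ans=0
  ans=0, q=0
  ans=1, q=1
  ans=2, q=2
  ans=3, q=3
  ans=4, q=4
  ans=5, q=5
  ans=6, q=6

Final answer: 6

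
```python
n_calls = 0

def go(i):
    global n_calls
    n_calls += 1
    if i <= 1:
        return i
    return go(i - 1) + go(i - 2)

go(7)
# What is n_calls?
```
Call trace (a repeated sub-call is expanded the first time; later identical calls just restate its return value):
go(i=7)
  go(i=6)
    go(i=5)
      go(i=4)
        go(i=3)
          go(i=2)
            go(i=1)
            -> return 1
            go(i=0)
            -> return 0
          -> return 1
          go(i=1)
          -> return 1
        -> return 2
        go(i=2) -> return 1  (same call as traced above)
      -> return 3
      go(i=3) -> return 2  (same call as traced above)
    -> return 5
    go(i=4) -> return 3  (same call as traced above)
  -> return 8
  go(i=5) -> return 5  (same call as traced above)
-> return 13

n_calls is incremented once per call, so count the calls in each subtree. Let C(i) = number of calls made by go(i).
C(0) = C(1) = 1 (base case, no recursion); C(i) = 1 + C(i - 1) + C(i - 2) otherwise.
C(2) = 1 + C(1) + C(0) = 1 + 1 + 1 = 3
C(3) = 1 + C(2) + C(1) = 1 + 3 + 1 = 5
C(4) = 1 + C(3) + C(2) = 1 + 5 + 3 = 9
C(5) = 1 + C(4) + C(3) = 1 + 9 + 5 = 15
C(6) = 1 + C(5) + C(4) = 1 + 15 + 9 = 25
C(7) = 1 + C(6) + C(5) = 1 + 25 + 15 = 41
n_calls = C(7) = 41

Final answer: 41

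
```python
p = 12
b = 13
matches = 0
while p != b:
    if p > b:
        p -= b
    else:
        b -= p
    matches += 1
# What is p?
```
Trace:
  p=12
  p=12, b=13
  p=12, b=13, matches=0
  p=12, b=1, matches=1
  p=11, b=1, matches=2
  p=10, b=1, matches=3
  p=9, b=1, matches=4
  p=8, b=1, matches=5
  p=7, b=1, matches=6
  p=6, b=1, matches=7
  p=5, b=1, matches=8
  p=4, b=1, matches=9
  p=3, b=1, matches=10
  p=2, b=1, matches=11
  p=1, b=1, matches=12

Final answer: 1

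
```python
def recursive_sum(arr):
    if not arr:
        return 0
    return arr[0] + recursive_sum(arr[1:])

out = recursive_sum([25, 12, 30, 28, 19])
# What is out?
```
Call trace:
recursive_sum(arr=[25, 12, 30, 28, 19])
  recursive_sum(arr=[12, 30, 28, 19])
    recursive_sum(arr=[30, 28, 19])
      recursive_sum(arr=[28, 19])
        recursive_sum(arr=[19])
          recursive_sum(arr=[])
          -> return 0
        -> return 19
      -> return 47
    -> return 77
  -> return 89
-> return 114

Final answer: 114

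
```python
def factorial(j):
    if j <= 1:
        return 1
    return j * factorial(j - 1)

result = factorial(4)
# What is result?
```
Call trace:
factorial(j=4)
  factorial(j=3)
    factorial(j=2)
      factorial(j=1)
      -> return 1
    -> return 2
  -> return 6
-> return 24

Final answer: 24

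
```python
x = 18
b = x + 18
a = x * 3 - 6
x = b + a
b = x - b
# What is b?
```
Trace:
  x=18
  x=18, b=36
  x=18, b=36, a=48
  x=84, b=36, a=48
  x=84, b=48, a=48

Final answer: 48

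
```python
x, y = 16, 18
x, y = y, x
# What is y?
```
Trace:
  x=16, y=18
  x=18, y=16

Final answer: 16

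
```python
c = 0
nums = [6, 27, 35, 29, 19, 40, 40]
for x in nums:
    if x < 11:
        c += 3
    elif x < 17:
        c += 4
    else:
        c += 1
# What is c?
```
Trace:
  c=0
  c=3, x=6
  c=4, x=27
  c=5, x=35
  c=6, x=29
  c=7, x=19
  c=8, x=40
  c=9, x=40

Final answer: 9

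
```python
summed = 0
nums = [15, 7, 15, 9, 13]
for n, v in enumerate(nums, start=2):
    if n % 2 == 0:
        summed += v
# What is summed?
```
Trace:
  summed=0
  summed=15, n=2, v=15
  summed=15, n=3, v=7
  summed=30, n=4, v=15
  summed=30, n=5, v=9
  summed=43, n=6, v=13

Final answer: 43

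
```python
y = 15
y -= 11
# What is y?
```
Trace:
  y=15
  y=4

Final answer: 4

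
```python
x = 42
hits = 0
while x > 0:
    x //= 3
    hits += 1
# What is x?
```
Trace:
  x=42
  x=42, hits=0
  x=14, hits=1
  x=4, hits=2
  x=1, hits=3
  x=0, hits=4

Final answer: 0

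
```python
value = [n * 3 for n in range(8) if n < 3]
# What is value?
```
Trace:
  n=0
  n=1
  n=2
  n=3
  n=4
  n=5
  n=6
  n=7
  value=[0, 3, 6]

Final answer: [0, 3, 6]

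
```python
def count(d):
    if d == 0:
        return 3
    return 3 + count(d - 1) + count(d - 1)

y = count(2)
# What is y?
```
Call trace (a repeated sub-call is expanded the first time; later identical calls just restate its return value):
count(d=2)
  count(d=1)
    count(d=0)
    -> return 3
    count(d=0)
    -> return 3
  -> return 9
  count(d=1) -> return 9  (same call as traced above)
-> return 21

Final answer: 21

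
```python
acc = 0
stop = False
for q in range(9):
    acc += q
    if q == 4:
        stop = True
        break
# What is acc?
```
Trace:
  acc=0
  acc=0, stop=False
  acc=0, stop=False, q=0
  acc=1, stop=False, q=1
  acc=3, stop=False, q=2
  acc=6, stop=False, q=3
  acc=10, stop=True, q=4

Final answer: 10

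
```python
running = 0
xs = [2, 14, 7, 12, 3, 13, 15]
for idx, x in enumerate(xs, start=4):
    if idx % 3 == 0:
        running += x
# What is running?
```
Trace:
  running=0
  running=0, idx=4, x=2
  running=0, idx=5, x=14
  running=7, idx=6, x=7
  running=7, idx=7, x=12
  running=7, idx=8, x=3
  running=20, idx=9, x=13
  running=20, idx=10, x=15

Final answer: 20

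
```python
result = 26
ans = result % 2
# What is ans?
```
Trace:
  result=26
  result=26, ans=0

Final answer: 0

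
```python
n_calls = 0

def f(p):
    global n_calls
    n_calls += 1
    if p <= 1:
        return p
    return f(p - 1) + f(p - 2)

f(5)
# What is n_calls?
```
Call trace (a repeated sub-call is expanded the first time; later identical calls just restate its return value):
f(p=5)
  f(p=4)
    f(p=3)
      f(p=2)
        f(p=1)
        -> return 1
        f(p=0)
        -> return 0
      -> return 1
      f(p=1)
      -> return 1
    -> return 2
    f(p=2) -> return 1  (same call as traced above)
  -> return 3
  f(p=3) -> return 2  (same call as traced above)
-> return 5

n_calls is incremented once per call, so count the calls in each subtree. Let C(p) = number of calls made by f(p).
C(0) = C(1) = 1 (base case, no recursion); C(p) = 1 + C(p - 1) + C(p - 2) otherwise.
C(2) = 1 + C(1) + C(0) = 1 + 1 + 1 = 3
C(3) = 1 + C(2) + C(1) = 1 + 3 + 1 = 5
C(4) = 1 + C(3) + C(2) = 1 + 5 + 3 = 9
C(5) = 1 + C(4) + C(3) = 1 + 9 + 5 = 15
n_calls = C(5) = 15

Final answer: 15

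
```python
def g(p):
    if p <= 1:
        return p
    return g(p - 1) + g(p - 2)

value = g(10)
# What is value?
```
Call trace (a repeated sub-call is expanded the first time; later identical calls just restate its return value):
g(p=10)
  g(p=9)
    g(p=8)
      g(p=7)
        g(p=6)
          g(p=5)
            g(p=4)
              g(p=3)
                g(p=2)
                  g(p=1)
                  -> return 1
                  g(p=0)
                  -> return 0
                -> return 1
                g(p=1)
                -> return 1
              -> return 2
              g(p=2) -> return 1  (same call as traced above)
            -> return 3
            g(p=3) -> return 2  (same call as traced above)
          -> return 5
          g(p=4) -> return 3  (same call as traced above)
        -> return 8
        g(p=5) -> return 5  (same call as traced above)
      -> return 13
      g(p=6) -> return 8  (same call as traced above)
    -> return 21
    g(p=7) -> return 13  (same call as traced above)
  -> return 34
  g(p=8) -> return 21  (same call as traced above)
-> return 55

Final answer: 55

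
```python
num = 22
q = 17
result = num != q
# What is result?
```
Trace:
  num=22
  num=22, q=17
  num=22, q=17, result=True

Final answer: True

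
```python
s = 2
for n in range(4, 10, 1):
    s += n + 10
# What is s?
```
Trace:
  s=2
  s=16, n=4
  s=31, n=5
  s=47, n=6
  s=64, n=7
  s=82, n=8
  s=101, n=9

Final answer: 101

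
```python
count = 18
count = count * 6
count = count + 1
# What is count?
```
Trace:
  count=18
  count=108
  count=109

Final answer: 109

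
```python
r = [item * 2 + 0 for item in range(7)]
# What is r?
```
Trace:
  item=0
  item=1
  item=2
  item=3
  item=4
  item=5
  item=6
  r=[0, 2, 4, 6, 8, 10, 12]

Final answer: [0, 2, 4, 6, 8, 10, 12]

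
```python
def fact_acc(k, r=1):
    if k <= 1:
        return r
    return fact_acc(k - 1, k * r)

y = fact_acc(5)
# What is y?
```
Call trace:
fact_acc(k=5, r=1)
  fact_acc(k=4, r=5)
    fact_acc(k=3, r=20)
      fact_acc(k=2, r=60)
        fact_acc(k=1, r=120)
        -> return 120
      -> return 120
    -> return 120
  -> return 120
-> return 120

Final answer: 120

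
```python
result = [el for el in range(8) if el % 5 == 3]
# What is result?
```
Trace:
  el=0
  el=1
  el=2
  el=3
  el=4
  el=5
  el=6
  el=7
  result=[3]

Final answer: [3]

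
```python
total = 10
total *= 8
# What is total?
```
Trace:
  total=10
  total=80

Final answer: 80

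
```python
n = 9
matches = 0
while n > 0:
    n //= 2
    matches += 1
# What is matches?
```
Trace:
  n=9
  n=9, matches=0
  n=4, matches=1
  n=2, matches=2
  n=1, matches=3
  n=0, matches=4

Final answer: 4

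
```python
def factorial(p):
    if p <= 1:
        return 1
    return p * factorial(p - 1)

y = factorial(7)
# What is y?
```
Call trace:
factorial(p=7)
  factorial(p=6)
    factorial(p=5)
      factorial(p=4)
        factorial(p=3)
          factorial(p=2)
            factorial(p=1)
            -> return 1
          -> return 2
        -> return 6
      -> return 24
    -> return 120
  -> return 720
-> return 5040

Final answer: 5040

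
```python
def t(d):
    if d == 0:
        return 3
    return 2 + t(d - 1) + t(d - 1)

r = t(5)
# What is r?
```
Call trace (a repeated sub-call is expanded the first time; later identical calls just restate its return value):
t(d=5)
  t(d=4)
    t(d=3)
      t(d=2)
        t(d=1)
          t(d=0)
          -> return 3
          t(d=0)
          -> return 3
        -> return 8
        t(d=1) -> return 8  (same call as traced above)
      -> return 18
      t(d=2) -> return 18  (same call as traced above)
    -> return 38
    t(d=3) -> return 38  (same call as traced above)
  -> return 78
  t(d=4) -> return 78  (same call as traced above)
-> return 158

Final answer: 158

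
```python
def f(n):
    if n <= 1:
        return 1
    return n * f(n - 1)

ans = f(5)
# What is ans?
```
Call trace:
f(n=5)
  f(n=4)
    f(n=3)
      f(n=2)
        f(n=1)
        -> return 1
      -> return 2
    -> return 6
  -> return 24
-> return 120

Final answer: 120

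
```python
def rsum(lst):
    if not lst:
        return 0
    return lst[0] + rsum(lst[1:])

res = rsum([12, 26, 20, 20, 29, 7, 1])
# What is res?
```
Call trace:
rsum(lst=[12, 26, 20, 20, 29, 7, 1])
  rsum(lst=[26, 20, 20, 29, 7, 1])
    rsum(lst=[20, 20, 29, 7, 1])
      rsum(lst=[20, 29, 7, 1])
        rsum(lst=[29, 7, 1])
          rsum(lst=[7, 1])
            rsum(lst=[1])
              rsum(lst=[])
              -> return 0
            -> return 1
          -> return 8
        -> return 37
      -> return 57
    -> return 77
  -> return 103
-> return 115

Final answer: 115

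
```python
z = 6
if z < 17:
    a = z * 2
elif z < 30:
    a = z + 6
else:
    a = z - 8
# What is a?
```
Trace:
  z=6
  z=6, a=12

Final answer: 12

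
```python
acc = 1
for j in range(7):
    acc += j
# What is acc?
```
Trace:
  acc=1
  acc=1, j=0
  acc=2, j=1
  acc=4, j=2
  acc=7, j=3
  acc=11, j=4
  acc=16, j=5
  acc=22, j=6

Final answer: 22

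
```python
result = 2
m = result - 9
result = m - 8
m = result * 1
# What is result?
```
Trace:
  result=2
  result=2, m=-7
  result=-15, m=-7
  result=-15, m=-15

Final answer: -15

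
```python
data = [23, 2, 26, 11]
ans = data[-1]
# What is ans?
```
Trace:
  data=[23, 2, 26, 11]
  data=[23, 2, 26, 11], ans=11

Final answer: 11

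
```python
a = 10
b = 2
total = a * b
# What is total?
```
Trace:
  a=10
  a=10, b=2
  a=10, b=2, total=20

Final answer: 20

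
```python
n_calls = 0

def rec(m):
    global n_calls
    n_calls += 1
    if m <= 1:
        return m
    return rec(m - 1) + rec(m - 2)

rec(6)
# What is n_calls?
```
Call trace (a repeated sub-call is expanded the first time; later identical calls just restate its return value):
rec(m=6)
  rec(m=5)
    rec(m=4)
      rec(m=3)
        rec(m=2)
          rec(m=1)
          -> return 1
          rec(m=0)
          -> return 0
        -> return 1
        rec(m=1)
        -> return 1
      -> return 2
      rec(m=2) -> return 1  (same call as traced above)
    -> return 3
    rec(m=3) -> return 2  (same call as traced above)
  -> return 5
  rec(m=4) -> return 3  (same call as traced above)
-> return 8

n_calls is incremented once per call, so count the calls in each subtree. Let C(m) = number of calls made by rec(m).
C(0) = C(1) = 1 (base case, no recursion); C(m) = 1 + C(m - 1) + C(m - 2) otherwise.
C(2) = 1 + C(1) + C(0) = 1 + 1 + 1 = 3
C(3) = 1 + C(2) + C(1) = 1 + 3 + 1 = 5
C(4) = 1 + C(3) + C(2) = 1 + 5 + 3 = 9
C(5) = 1 + C(4) + C(3) = 1 + 9 + 5 = 15
C(6) = 1 + C(5) + C(4) = 1 + 15 + 9 = 25
n_calls = C(6) = 25

Final answer: 25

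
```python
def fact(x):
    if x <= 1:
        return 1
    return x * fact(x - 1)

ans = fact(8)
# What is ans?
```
Call trace:
fact(x=8)
  fact(x=7)
    fact(x=6)
      fact(x=5)
        fact(x=4)
          fact(x=3)
            fact(x=2)
              fact(x=1)
              -> return 1
            -> return 2
          -> return 6
        -> return 24
      -> return 120
    -> return 720
  -> return 5040
-> return 40320

Final answer: 40320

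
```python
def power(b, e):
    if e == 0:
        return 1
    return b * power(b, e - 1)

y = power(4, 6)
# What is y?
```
Call trace:
power(b=4, e=6)
  power(b=4, e=5)
    power(b=4, e=4)
      power(b=4, e=3)
        power(b=4, e=2)
          power(b=4, e=1)
            power(b=4, e=0)
            -> return 1
          -> return 4
        -> return 16
      -> return 64
    -> return 256
  -> return 1024
-> return 4096

Final answer: 4096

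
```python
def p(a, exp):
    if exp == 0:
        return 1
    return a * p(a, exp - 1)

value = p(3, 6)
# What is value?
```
Call trace:
p(a=3, exp=6)
  p(a=3, exp=5)
    p(a=3, exp=4)
      p(a=3, exp=3)
        p(a=3, exp=2)
          p(a=3, exp=1)
            p(a=3, exp=0)
            -> return 1
          -> return 3
        -> return 9
      -> return 27
    -> return 81
  -> return 243
-> return 729

Final answer: 729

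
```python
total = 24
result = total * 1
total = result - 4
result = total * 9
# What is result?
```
Trace:
  total=24
  total=24, result=24
  total=20, result=24
  total=20, result=180

Final answer: 180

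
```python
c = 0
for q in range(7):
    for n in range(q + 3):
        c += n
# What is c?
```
Trace:
  c=0
  c=0, q=0, n=0
  c=1, q=0, n=1
  c=3, q=0, n=2
  c=3, q=1, n=0
  c=4, q=1, n=1
  c=6, q=1, n=2
  c=9, q=1, n=3
  c=9, q=2, n=0
  c=10, q=2, n=1
  c=12, q=2, n=2
  c=15, q=2, n=3
  c=19, q=2, n=4
  c=19, q=3, n=0
  c=20, q=3, n=1
  c=22, q=3, n=2
  c=25, q=3, n=3
  c=29, q=3, n=4
  c=34, q=3, n=5
  c=34, q=4, n=0
  c=35, q=4, n=1
  c=37, q=4, n=2
  c=40, q=4, n=3
  c=44, q=4, n=4
  c=49, q=4, n=5
  c=55, q=4, n=6
  c=55, q=5, n=0
  c=56, q=5, n=1
  c=58, q=5, n=2
  c=61, q=5, n=3
  c=65, q=5, n=4
  c=70, q=5, n=5
  c=76, q=5, n=6
  c=83, q=5, n=7
  c=83, q=6, n=0
  c=84, q=6, n=1
  c=86, q=6, n=2
  c=89, q=6, n=3
  c=93, q=6, n=4
  c=98, q=6, n=5
  c=104, q=6, n=6
  c=111, q=6, n=7
  c=119, q=6, n=8

Final answer: 119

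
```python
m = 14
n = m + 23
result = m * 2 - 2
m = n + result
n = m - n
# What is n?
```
Trace:
  m=14
  m=14, n=37
  m=14, n=37, result=26
  m=63, n=37, result=26
  m=63, n=26, result=26

Final answer: 26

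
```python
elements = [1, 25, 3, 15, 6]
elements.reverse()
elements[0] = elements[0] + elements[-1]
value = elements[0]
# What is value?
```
Trace:
  elements=[1, 25, 3, 15, 6]
  elements=[6, 15, 3, 25, 1]
  elements=[7, 15, 3, 25, 1]
  elements=[7, 15, 3, 25, 1], value=7

Final answer: 7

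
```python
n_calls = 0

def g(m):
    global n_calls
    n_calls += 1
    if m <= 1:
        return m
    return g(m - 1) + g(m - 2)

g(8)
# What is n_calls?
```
Call trace (a repeated sub-call is expanded the first time; later identical calls just restate its return value):
g(m=8)
  g(m=7)
    g(m=6)
      g(m=5)
        g(m=4)
          g(m=3)
            g(m=2)
              g(m=1)
              -> return 1
              g(m=0)
              -> return 0
            -> return 1
            g(m=1)
            -> return 1
          -> return 2
          g(m=2) -> return 1  (same call as traced above)
        -> return 3
        g(m=3) -> return 2  (same call as traced above)
      -> return 5
      g(m=4) -> return 3  (same call as traced above)
    -> return 8
    g(m=5) -> return 5  (same call as traced above)
  -> return 13
  g(m=6) -> return 8  (same call as traced above)
-> return 21

n_calls is incremented once per call, so count the calls in each subtree. Let C(m) = number of calls made by g(m).
C(0) = C(1) = 1 (base case, no recursion); C(m) = 1 + C(m - 1) + C(m - 2) otherwise.
C(2) = 1 + C(1) + C(0) = 1 + 1 + 1 = 3
C(3) = 1 + C(2) + C(1) = 1 + 3 + 1 = 5
C(4) = 1 + C(3) + C(2) = 1 + 5 + 3 = 9
C(5) = 1 + C(4) + C(3) = 1 + 9 + 5 = 15
C(6) = 1 + C(5) + C(4) = 1 + 15 + 9 = 25
C(7) = 1 + C(6) + C(5) = 1 + 25 + 15 = 41
C(8) = 1 + C(7) + C(6) = 1 + 41 + 25 = 67
n_calls = C(8) = 67

Final answer: 67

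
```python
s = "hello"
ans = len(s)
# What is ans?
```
Trace:
  s='hello'
  s='hello', ans=5

Final answer: 5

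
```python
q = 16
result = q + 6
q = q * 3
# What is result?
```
Trace:
  q=16
  q=16, result=22
  q=48, result=22

Final answer: 22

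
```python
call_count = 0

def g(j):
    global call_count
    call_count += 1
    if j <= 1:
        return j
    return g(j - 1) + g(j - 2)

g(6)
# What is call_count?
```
Call trace (a repeated sub-call is expanded the first time; later identical calls just restate its return value):
g(j=6)
  g(j=5)
    g(j=4)
      g(j=3)
        g(j=2)
          g(j=1)
          -> return 1
          g(j=0)
          -> return 0
        -> return 1
        g(j=1)
        -> return 1
      -> return 2
      g(j=2) -> return 1  (same call as traced above)
    -> return 3
    g(j=3) -> return 2  (same call as traced above)
  -> return 5
  g(j=4) -> return 3  (same call as traced above)
-> return 8

call_count is incremented once per call, so count the calls in each subtree. Let C(j) = number of calls made by g(j).
C(0) = C(1) = 1 (base case, no recursion); C(j) = 1 + C(j - 1) + C(j - 2) otherwise.
C(2) = 1 + C(1) + C(0) = 1 + 1 + 1 = 3
C(3) = 1 + C(2) + C(1) = 1 + 3 + 1 = 5
C(4) = 1 + C(3) + C(2) = 1 + 5 + 3 = 9
C(5) = 1 + C(4) + C(3) = 1 + 9 + 5 = 15
C(6) = 1 + C(5) + C(4) = 1 + 15 + 9 = 25
call_count = C(6) = 25

Final answer: 25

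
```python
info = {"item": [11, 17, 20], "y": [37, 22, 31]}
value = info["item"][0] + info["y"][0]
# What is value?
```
Trace:
  info={'item': [11, 17, 20], 'y': [37, 22, 31]}
  info={'item': [11, 17, 20], 'y': [37, 22, 31]}, value=48

Final answer: 48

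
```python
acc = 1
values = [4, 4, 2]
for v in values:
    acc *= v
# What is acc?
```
Trace:
  acc=1
  acc=4, v=4
  acc=16, v=4
  acc=32, v=2

Final answer: 32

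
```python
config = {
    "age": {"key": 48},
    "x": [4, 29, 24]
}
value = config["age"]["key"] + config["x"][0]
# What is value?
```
Trace:
  config={'age': {'key': 48}, 'x': [4, 29, 24]}
  config={'age': {'key': 48}, 'x': [4, 29, 24]}, value=52

Final answer: 52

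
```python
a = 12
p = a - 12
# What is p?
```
Trace:
  a=12
  a=12, p=0

Final answer: 0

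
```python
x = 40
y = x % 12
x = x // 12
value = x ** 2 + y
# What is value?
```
Trace:
  x=40
  x=40, y=4
  x=3, y=4
  x=3, y=4, value=13

Final answer: 13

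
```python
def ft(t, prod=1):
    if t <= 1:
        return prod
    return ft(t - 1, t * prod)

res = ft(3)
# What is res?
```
Call trace:
ft(t=3, prod=1)
  ft(t=2, prod=3)
    ft(t=1, prod=6)
    -> return 6
  -> return 6
-> return 6

Final answer: 6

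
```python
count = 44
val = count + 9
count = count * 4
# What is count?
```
Trace:
  count=44
  count=44, val=53
  count=176, val=53

Final answer: 176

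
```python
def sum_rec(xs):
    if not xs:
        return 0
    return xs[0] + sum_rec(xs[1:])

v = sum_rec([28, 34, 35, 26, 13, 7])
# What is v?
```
Call trace:
sum_rec(xs=[28, 34, 35, 26, 13, 7])
  sum_rec(xs=[34, 35, 26, 13, 7])
    sum_rec(xs=[35, 26, 13, 7])
      sum_rec(xs=[26, 13, 7])
        sum_rec(xs=[13, 7])
          sum_rec(xs=[7])
            sum_rec(xs=[])
            -> return 0
          -> return 7
        -> return 20
      -> return 46
    -> return 81
  -> return 115
-> return 143

Final answer: 143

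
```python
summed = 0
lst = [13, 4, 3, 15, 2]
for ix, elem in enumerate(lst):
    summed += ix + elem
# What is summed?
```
Trace:
  summed=0
  summed=13, ix=0, elem=13
  summed=18, ix=1, elem=4
  summed=23, ix=2, elem=3
  summed=41, ix=3, elem=15
  summed=47, ix=4, elem=2

Final answer: 47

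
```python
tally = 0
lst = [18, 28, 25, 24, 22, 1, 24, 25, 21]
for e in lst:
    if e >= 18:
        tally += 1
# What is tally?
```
Trace:
  tally=0
  tally=1, e=18
  tally=2, e=28
  tally=3, e=25
  tally=4, e=24
  tally=5, e=22
  tally=5, e=1
  tally=6, e=24
  tally=7, e=25
  tally=8, e=21

Final answer: 8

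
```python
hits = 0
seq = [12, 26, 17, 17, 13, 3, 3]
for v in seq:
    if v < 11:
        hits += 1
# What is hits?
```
Trace:
  hits=0
  hits=0, v=12
  hits=0, v=26
  hits=0, v=17
  hits=0, v=17
  hits=0, v=13
  hits=1, v=3
  hits=2, v=3

Final answer: 2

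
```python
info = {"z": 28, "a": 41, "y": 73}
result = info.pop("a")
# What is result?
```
Trace:
  info={'z': 28, 'a': 41, 'y': 73}
  info={'z': 28, 'y': 73}, result=41

Final answer: 41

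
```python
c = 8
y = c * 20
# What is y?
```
Trace:
  c=8
  c=8, y=160

Final answer: 160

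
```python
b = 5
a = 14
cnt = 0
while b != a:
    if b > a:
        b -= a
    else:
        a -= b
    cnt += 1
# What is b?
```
Trace:
  b=5
  b=5, a=14
  b=5, a=14, cnt=0
  b=5, a=9, cnt=1
  b=5, a=4, cnt=2
  b=1, a=4, cnt=3
  b=1, a=3, cnt=4
  b=1, a=2, cnt=5
  b=1, a=1, cnt=6

Final answer: 1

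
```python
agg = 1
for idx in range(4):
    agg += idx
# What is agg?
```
Trace:
  agg=1
  agg=1, idx=0
  agg=2, idx=1
  agg=4, idx=2
  agg=7, idx=3

Final answer: 7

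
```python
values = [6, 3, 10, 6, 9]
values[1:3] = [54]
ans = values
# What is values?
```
Trace:
  values=[6, 3, 10, 6, 9]
  values=[6, 54, 6, 9]
  values=[6, 54, 6, 9], ans=[6, 54, 6, 9]

Final answer: [6, 54, 6, 9]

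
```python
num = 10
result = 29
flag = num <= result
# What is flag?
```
Trace:
  num=10
  num=10, result=29
  num=10, result=29, flag=True

Final answer: True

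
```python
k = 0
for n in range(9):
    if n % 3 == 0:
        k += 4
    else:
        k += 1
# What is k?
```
Trace:
  k=0
  k=4, n=0
  k=5, n=1
  k=6, n=2
  k=10, n=3
  k=11, n=4
  k=12, n=5
  k=16, n=6
  k=17, n=7
  k=18, n=8

Final answer: 18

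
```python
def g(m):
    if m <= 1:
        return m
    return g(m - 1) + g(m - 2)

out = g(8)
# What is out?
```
Call trace (a repeated sub-call is expanded the first time; later identical calls just restate its return value):
g(m=8)
  g(m=7)
    g(m=6)
      g(m=5)
        g(m=4)
          g(m=3)
            g(m=2)
              g(m=1)
              -> return 1
              g(m=0)
              -> return 0
            -> return 1
            g(m=1)
            -> return 1
          -> return 2
          g(m=2) -> return 1  (same call as traced above)
        -> return 3
        g(m=3) -> return 2  (same call as traced above)
      -> return 5
      g(m=4) -> return 3  (same call as traced above)
    -> return 8
    g(m=5) -> return 5  (same call as traced above)
  -> return 13
  g(m=6) -> return 8  (same call as traced above)
-> return 21

Final answer: 21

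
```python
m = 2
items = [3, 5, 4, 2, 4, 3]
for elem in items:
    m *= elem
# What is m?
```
Trace:
  m=2
  m=6, elem=3
  m=30, elem=5
  m=120, elem=4
  m=240, elem=2
  m=960, elem=4
  m=2880, elem=3

Final answer: 2880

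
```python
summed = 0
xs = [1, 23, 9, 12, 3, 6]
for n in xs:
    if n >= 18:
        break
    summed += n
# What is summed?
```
Trace:
  summed=0
  summed=1, n=1
  summed=1, n=23

Final answer: 1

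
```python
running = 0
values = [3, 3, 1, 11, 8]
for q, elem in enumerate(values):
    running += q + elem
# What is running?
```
Trace:
  running=0
  running=3, q=0, elem=3
  running=7, q=1, elem=3
  running=10, q=2, elem=1
  running=24, q=3, elem=11
  running=36, q=4, elem=8

Final answer: 36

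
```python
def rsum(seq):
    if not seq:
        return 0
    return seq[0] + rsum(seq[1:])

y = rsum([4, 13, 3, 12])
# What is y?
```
Call trace:
rsum(seq=[4, 13, 3, 12])
  rsum(seq=[13, 3, 12])
    rsum(seq=[3, 12])
      rsum(seq=[12])
        rsum(seq=[])
        -> return 0
      -> return 12
    -> return 15
  -> return 28
-> return 32

Final answer: 32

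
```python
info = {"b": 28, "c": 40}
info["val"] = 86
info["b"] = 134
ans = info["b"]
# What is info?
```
Trace:
  info={'b': 28, 'c': 40}
  info={'b': 28, 'c': 40, 'val': 86}
  info={'b': 134, 'c': 40, 'val': 86}
  info={'b': 134, 'c': 40, 'val': 86}, ans=134

Final answer: {'b': 134, 'c': 40, 'val': 86}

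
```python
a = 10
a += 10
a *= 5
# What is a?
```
Trace:
  a=10
  a=20
  a=100

Final answer: 100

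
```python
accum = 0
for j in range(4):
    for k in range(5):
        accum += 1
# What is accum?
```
Trace:
  accum=0
  accum=1, j=0, k=0
  accum=2, j=0, k=1
  accum=3, j=0, k=2
  accum=4, j=0, k=3
  accum=5, j=0, k=4
  accum=6, j=1, k=0
  accum=7, j=1, k=1
  accum=8, j=1, k=2
  accum=9, j=1, k=3
  accum=10, j=1, k=4
  accum=11, j=2, k=0
  accum=12, j=2, k=1
  accum=13, j=2, k=2
  accum=14, j=2, k=3
  accum=15, j=2, k=4
  accum=16, j=3, k=0
  accum=17, j=3, k=1
  accum=18, j=3, k=2
  accum=19, j=3, k=3
  accum=20, j=3, k=4

Final answer: 20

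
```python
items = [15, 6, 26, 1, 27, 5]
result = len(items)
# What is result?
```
Trace:
  items=[15, 6, 26, 1, 27, 5]
  items=[15, 6, 26, 1, 27, 5], result=6

Final answer: 6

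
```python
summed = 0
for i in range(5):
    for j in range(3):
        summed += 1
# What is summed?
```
Trace:
  summed=0
  summed=1, i=0, j=0
  summed=2, i=0, j=1
  summed=3, i=0, j=2
  summed=4, i=1, j=0
  summed=5, i=1, j=1
  summed=6, i=1, j=2
  summed=7, i=2, j=0
  summed=8, i=2, j=1
  summed=9, i=2, j=2
  summed=10, i=3, j=0
  summed=11, i=3, j=1
  summed=12, i=3, j=2
  summed=13, i=4, j=0
  summed=14, i=4, j=1
  summed=15, i=4, j=2

Final answer: 15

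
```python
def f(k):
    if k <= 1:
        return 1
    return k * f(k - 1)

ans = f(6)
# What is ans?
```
Call trace:
f(k=6)
  f(k=5)
    f(k=4)
      f(k=3)
        f(k=2)
          f(k=1)
          -> return 1
        -> return 2
      -> return 6
    -> return 24
  -> return 120
-> return 720

Final answer: 720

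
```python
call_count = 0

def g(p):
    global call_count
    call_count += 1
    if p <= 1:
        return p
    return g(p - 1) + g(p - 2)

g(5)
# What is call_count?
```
Call trace (a repeated sub-call is expanded the first time; later identical calls just restate its return value):
g(p=5)
  g(p=4)
    g(p=3)
      g(p=2)
        g(p=1)
        -> return 1
        g(p=0)
        -> return 0
      -> return 1
      g(p=1)
      -> return 1
    -> return 2
    g(p=2) -> return 1  (same call as traced above)
  -> return 3
  g(p=3) -> return 2  (same call as traced above)
-> return 5

call_count is incremented once per call, so count the calls in each subtree. Let C(p) = number of calls made by g(p).
C(0) = C(1) = 1 (base case, no recursion); C(p) = 1 + C(p - 1) + C(p - 2) otherwise.
C(2) = 1 + C(1) + C(0) = 1 + 1 + 1 = 3
C(3) = 1 + C(2) + C(1) = 1 + 3 + 1 = 5
C(4) = 1 + C(3) + C(2) = 1 + 5 + 3 = 9
C(5) = 1 + C(4) + C(3) = 1 + 9 + 5 = 15
call_count = C(5) = 15

Final answer: 15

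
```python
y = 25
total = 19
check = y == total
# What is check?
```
Trace:
  y=25
  y=25, total=19
  y=25, total=19, check=False

Final answer: False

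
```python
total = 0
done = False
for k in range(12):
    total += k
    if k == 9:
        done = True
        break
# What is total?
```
Trace:
  total=0
  total=0, done=False
  total=0, done=False, k=0
  total=1, done=False, k=1
  total=3, done=False, k=2
  total=6, done=False, k=3
  total=10, done=False, k=4
  total=15, done=False, k=5
  total=21, done=False, k=6
  total=28, done=False, k=7
  total=36, done=False, k=8
  total=45, done=True, k=9

Final answer: 45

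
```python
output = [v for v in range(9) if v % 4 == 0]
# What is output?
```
Trace:
  v=0
  v=1
  v=2
  v=3
  v=4
  v=5
  v=6
  v=7
  v=8
  output=[0, 4, 8]

Final answer: [0, 4, 8]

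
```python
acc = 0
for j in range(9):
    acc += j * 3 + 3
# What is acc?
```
Trace:
  acc=0
  acc=3, j=0
  acc=9, j=1
  acc=18, j=2
  acc=30, j=3
  acc=45, j=4
  acc=63, j=5
  acc=84, j=6
  acc=108, j=7
  acc=135, j=8

Final answer: 135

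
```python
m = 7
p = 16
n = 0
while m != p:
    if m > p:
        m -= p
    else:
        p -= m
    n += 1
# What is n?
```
Trace:
  m=7
  m=7, p=16
  m=7, p=16, n=0
  m=7, p=9, n=1
  m=7, p=2, n=2
  m=5, p=2, n=3
  m=3, p=2, n=4
  m=1, p=2, n=5
  m=1, p=1, n=6

Final answer: 6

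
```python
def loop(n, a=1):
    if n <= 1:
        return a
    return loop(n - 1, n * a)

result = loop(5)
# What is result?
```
Call trace:
loop(n=5, a=1)
  loop(n=4, a=5)
    loop(n=3, a=20)
      loop(n=2, a=60)
        loop(n=1, a=120)
        -> return 120
      -> return 120
    -> return 120
  -> return 120
-> return 120

Final answer: 120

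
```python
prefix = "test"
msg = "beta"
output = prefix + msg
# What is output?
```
Trace:
  prefix='test'
  prefix='test', msg='beta'
  prefix='test', msg='beta', output='testbeta'

Final answer: 'testbeta'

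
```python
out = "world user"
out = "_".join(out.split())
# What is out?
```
Trace:
  out='world user'
  out='world_user'

Final answer: 'world_user'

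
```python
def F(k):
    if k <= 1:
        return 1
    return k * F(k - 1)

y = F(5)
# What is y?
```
Call trace:
F(k=5)
  F(k=4)
    F(k=3)
      F(k=2)
        F(k=1)
        -> return 1
      -> return 2
    -> return 6
  -> return 24
-> return 120

Final answer: 120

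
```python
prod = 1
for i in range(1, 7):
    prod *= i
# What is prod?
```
Trace:
  prod=1
  prod=1, i=1
  prod=2, i=2
  prod=6, i=3
  prod=24, i=4
  prod=120, i=5
  prod=720, i=6

Final answer: 720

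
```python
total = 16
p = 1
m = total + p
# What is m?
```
Trace:
  total=16
  total=16, p=1
  total=16, p=1, m=17

Final answer: 17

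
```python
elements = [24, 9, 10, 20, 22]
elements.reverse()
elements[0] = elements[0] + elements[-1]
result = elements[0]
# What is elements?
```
Trace:
  elements=[24, 9, 10, 20, 22]
  elements=[22, 20, 10, 9, 24]
  elements=[46, 20, 10, 9, 24]
  elements=[46, 20, 10, 9, 24], result=46

Final answer: [46, 20, 10, 9, 24]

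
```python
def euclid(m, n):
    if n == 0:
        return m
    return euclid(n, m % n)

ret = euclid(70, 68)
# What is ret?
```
Call trace:
euclid(m=70, n=68)
  euclid(m=68, n=2)
    euclid(m=2, n=0)
    -> return 2
  -> return 2
-> return 2

Final answer: 2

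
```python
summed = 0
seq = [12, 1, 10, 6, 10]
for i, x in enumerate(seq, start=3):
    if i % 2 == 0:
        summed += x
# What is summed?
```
Trace:
  summed=0
  summed=0, i=3, x=12
  summed=1, i=4, x=1
  summed=1, i=5, x=10
  summed=7, i=6, x=6
  summed=7, i=7, x=10

Final answer: 7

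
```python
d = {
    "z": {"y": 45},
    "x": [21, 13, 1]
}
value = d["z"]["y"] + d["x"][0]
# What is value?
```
Trace:
  d={'z': {'y': 45}, 'x': [21, 13, 1]}
  d={'z': {'y': 45}, 'x': [21, 13, 1]}, value=66

Final answer: 66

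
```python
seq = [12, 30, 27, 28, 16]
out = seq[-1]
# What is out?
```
Trace:
  seq=[12, 30, 27, 28, 16]
  seq=[12, 30, 27, 28, 16], out=16

Final answer: 16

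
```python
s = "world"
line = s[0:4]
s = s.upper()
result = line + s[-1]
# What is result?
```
Trace:
  s='world'
  s='world', line='worl'
  s='WORLD', line='worl'
  s='WORLD', line='worl', result='worlD'

Final answer: 'worlD'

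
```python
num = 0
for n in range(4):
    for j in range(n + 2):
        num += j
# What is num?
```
Trace:
  num=0
  num=0, n=0, j=0
  num=1, n=0, j=1
  num=1, n=1, j=0
  num=2, n=1, j=1
  num=4, n=1, j=2
  num=4, n=2, j=0
  num=5, n=2, j=1
  num=7, n=2, j=2
  num=10, n=2, j=3
  num=10, n=3, j=0
  num=11, n=3, j=1
  num=13, n=3, j=2
  num=16, n=3, j=3
  num=20, n=3, j=4

Final answer: 20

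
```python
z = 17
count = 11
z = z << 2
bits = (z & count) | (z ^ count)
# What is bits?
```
Trace:
  z=17
  z=17, count=11
  z=68, count=11
  z=68, count=11, bits=79

Final answer: 79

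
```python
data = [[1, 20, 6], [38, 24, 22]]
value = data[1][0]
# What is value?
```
Trace:
  data=[[1, 20, 6], [38, 24, 22]]
  data=[[1, 20, 6], [38, 24, 22]], value=38

Final answer: 38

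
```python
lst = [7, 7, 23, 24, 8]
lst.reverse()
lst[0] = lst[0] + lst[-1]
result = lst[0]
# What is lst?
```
Trace:
  lst=[7, 7, 23, 24, 8]
  lst=[8, 24, 23, 7, 7]
  lst=[15, 24, 23, 7, 7]
  lst=[15, 24, 23, 7, 7], result=15

Final answer: [15, 24, 23, 7, 7]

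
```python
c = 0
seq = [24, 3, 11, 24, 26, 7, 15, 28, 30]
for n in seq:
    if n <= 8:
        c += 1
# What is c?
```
Trace:
  c=0
  c=0, n=24
  c=1, n=3
  c=1, n=11
  c=1, n=24
  c=1, n=26
  c=2, n=7
  c=2, n=15
  c=2, n=28
  c=2, n=30

Final answer: 2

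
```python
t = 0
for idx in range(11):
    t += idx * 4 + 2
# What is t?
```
Trace:
  t=0
  t=2, idx=0
  t=8, idx=1
  t=18, idx=2
  t=32, idx=3
  t=50, idx=4
  t=72, idx=5
  t=98, idx=6
  t=128, idx=7
  t=162, idx=8
  t=200, idx=9
  t=242, idx=10

Final answer: 242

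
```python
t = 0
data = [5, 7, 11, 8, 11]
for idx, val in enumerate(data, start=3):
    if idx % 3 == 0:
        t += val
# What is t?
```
Trace:
  t=0
  t=5, idx=3, val=5
  t=5, idx=4, val=7
  t=5, idx=5, val=11
  t=13, idx=6, val=8
  t=13, idx=7, val=11

Final answer: 13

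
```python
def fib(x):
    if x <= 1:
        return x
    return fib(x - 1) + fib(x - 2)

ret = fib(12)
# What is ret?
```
Call trace (a repeated sub-call is expanded the first time; later identical calls just restate its return value):
fib(x=12)
  fib(x=11)
    fib(x=10)
      fib(x=9)
        fib(x=8)
          fib(x=7)
            fib(x=6)
              fib(x=5)
                fib(x=4)
                  fib(x=3)
                    fib(x=2)
                      fib(x=1)
                      -> return 1
                      fib(x=0)
                      -> return 0
                    -> return 1
                    fib(x=1)
                    -> return 1
                  -> return 2
                  fib(x=2) -> return 1  (same call as traced above)
                -> return 3
                fib(x=3) -> return 2  (same call as traced above)
              -> return 5
              fib(x=4) -> return 3  (same call as traced above)
            -> return 8
            fib(x=5) -> return 5  (same call as traced above)
          -> return 13
          fib(x=6) -> return 8  (same call as traced above)
        -> return 21
        fib(x=7) -> return 13  (same call as traced above)
      -> return 34
      fib(x=8) -> return 21  (same call as traced above)
    -> return 55
    fib(x=9) -> return 34  (same call as traced above)
  -> return 89
  fib(x=10) -> return 55  (same call as traced above)
-> return 144

Final answer: 144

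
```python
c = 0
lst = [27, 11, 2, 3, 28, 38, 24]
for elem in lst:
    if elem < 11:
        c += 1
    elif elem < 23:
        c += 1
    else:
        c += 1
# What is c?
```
Trace:
  c=0
  c=1, elem=27
  c=2, elem=11
  c=3, elem=2
  c=4, elem=3
  c=5, elem=28
  c=6, elem=38
  c=7, elem=24

Final answer: 7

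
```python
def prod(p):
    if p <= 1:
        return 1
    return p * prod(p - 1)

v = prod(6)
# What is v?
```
Call trace:
prod(p=6)
  prod(p=5)
    prod(p=4)
      prod(p=3)
        prod(p=2)
          prod(p=1)
          -> return 1
        -> return 2
      -> return 6
    -> return 24
  -> return 120
-> return 720

Final answer: 720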